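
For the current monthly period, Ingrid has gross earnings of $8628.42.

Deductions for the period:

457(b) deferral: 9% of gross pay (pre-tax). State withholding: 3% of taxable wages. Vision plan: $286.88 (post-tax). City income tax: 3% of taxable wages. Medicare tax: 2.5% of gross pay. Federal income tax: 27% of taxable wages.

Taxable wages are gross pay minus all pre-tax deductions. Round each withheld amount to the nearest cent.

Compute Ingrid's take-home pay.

$4758.15

457(b) deferral: $8628.42 × 0.09 = $776.56
Taxable wages = $8628.42 − $776.56 = $7851.86
City income tax: $7851.86 × 0.03 = $235.56
Federal income tax: $7851.86 × 0.27 = $2120.00
State withholding: $7851.86 × 0.03 = $235.56
Medicare tax: $8628.42 × 0.025 = $215.71
Vision plan: $286.88
Total deductions = $776.56 + $235.56 + $2120.00 + $235.56 + $215.71 + $286.88 = $3870.27
Net pay = $8628.42 − $3870.27 = $4758.15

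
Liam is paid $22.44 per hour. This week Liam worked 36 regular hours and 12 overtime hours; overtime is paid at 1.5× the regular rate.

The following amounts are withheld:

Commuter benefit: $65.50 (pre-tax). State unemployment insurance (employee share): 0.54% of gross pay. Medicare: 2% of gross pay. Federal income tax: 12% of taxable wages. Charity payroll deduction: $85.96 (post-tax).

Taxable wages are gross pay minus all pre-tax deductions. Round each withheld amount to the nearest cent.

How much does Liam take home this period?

$891.97

Regular pay: 36 × $22.44 = $807.84
Overtime pay: 12 × $22.44 × 1.5 = $403.92
Gross pay = $807.84 + $403.92 = $1211.76
Commuter benefit: $65.50
Taxable wages = $1211.76 − $65.50 = $1146.26
Federal income tax: $1146.26 × 0.12 = $137.55
Medicare: $1211.76 × 0.02 = $24.24
State unemployment insurance (employee share): $1211.76 × 0.0054 = $6.54
Charity payroll deduction: $85.96
Total deductions = $65.50 + $137.55 + $24.24 + $6.54 + $85.96 = $319.79
Net pay = $1211.76 − $319.79 = $891.97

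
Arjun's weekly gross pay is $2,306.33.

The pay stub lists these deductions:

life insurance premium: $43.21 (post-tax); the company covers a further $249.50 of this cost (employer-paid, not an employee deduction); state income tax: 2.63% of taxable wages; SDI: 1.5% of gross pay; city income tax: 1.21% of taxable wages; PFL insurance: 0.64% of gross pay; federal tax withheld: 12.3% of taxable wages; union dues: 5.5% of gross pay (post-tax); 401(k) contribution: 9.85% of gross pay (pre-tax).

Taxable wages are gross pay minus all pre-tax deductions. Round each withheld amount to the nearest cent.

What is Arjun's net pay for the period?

$1,524.17

401(k) contribution: $2,306.33 × 0.0985 = $227.17
Taxable wages = $2,306.33 − $227.17 = $2,079.16
City income tax: $2,079.16 × 0.0121 = $25.16
State income tax: $2,079.16 × 0.0263 = $54.68
Federal tax withheld: $2,079.16 × 0.123 = $255.74
SDI: $2,306.33 × 0.015 = $34.59
PFL insurance: $2,306.33 × 0.0064 = $14.76
Life insurance premium: $43.21
Union dues: $2,306.33 × 0.055 = $126.85
(Employer's $249.50 toward life insurance premium is not withheld from the employee.)
Total deductions = $227.17 + $25.16 + $54.68 + $255.74 + $34.59 + $14.76 + $43.21 + $126.85 = $782.16
Net pay = $2,306.33 − $782.16 = $1,524.17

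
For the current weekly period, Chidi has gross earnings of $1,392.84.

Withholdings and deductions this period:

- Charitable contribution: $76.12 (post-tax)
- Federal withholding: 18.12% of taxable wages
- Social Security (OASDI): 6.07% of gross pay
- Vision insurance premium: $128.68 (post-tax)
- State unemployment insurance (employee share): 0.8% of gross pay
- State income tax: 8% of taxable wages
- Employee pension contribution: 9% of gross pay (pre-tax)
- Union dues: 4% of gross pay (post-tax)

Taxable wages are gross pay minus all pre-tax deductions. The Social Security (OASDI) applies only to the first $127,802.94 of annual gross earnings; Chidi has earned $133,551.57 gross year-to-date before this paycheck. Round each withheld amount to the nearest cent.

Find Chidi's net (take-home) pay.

Employee pension contribution: $1,392.84 × 0.09 = $125.36
Taxable wages = $1,392.84 − $125.36 = $1,267.48
Federal withholding: $1,267.48 × 0.1812 = $229.67
State income tax: $1,267.48 × 0.08 = $101.40
Social Security (OASDI): annual cap $127,802.94 already reached (YTD $133,551.57), so $0.00
State unemployment insurance (employee share): $1,392.84 × 0.008 = $11.14
Vision insurance premium: $128.68
Charitable contribution: $76.12
Union dues: $1,392.84 × 0.04 = $55.71
Total deductions = $125.36 + $229.67 + $101.40 + $0.00 + $11.14 + $128.68 + $76.12 + $55.71 = $728.08
Net pay = $1,392.84 − $728.08 = $664.76

$664.76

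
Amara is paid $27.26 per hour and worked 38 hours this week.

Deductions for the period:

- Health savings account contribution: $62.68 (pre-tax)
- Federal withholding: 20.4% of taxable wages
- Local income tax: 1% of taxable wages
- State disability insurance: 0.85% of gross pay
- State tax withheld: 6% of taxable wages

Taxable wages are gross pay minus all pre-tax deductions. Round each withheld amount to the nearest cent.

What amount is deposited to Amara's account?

$697.75

Gross pay: 38 × $27.26 = $1,035.88
Health savings account contribution: $62.68
Taxable wages = $1,035.88 − $62.68 = $973.20
Local income tax: $973.20 × 0.01 = $9.73
Federal withholding: $973.20 × 0.204 = $198.53
State tax withheld: $973.20 × 0.06 = $58.39
State disability insurance: $1,035.88 × 0.0085 = $8.80
Total deductions = $62.68 + $9.73 + $198.53 + $58.39 + $8.80 = $338.13
Net pay = $1,035.88 − $338.13 = $697.75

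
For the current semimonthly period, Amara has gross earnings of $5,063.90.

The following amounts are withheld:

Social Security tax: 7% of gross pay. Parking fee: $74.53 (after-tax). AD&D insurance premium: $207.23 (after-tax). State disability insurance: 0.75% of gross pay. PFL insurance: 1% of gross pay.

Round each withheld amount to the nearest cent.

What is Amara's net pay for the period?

$4,339.05

PFL insurance: $5,063.90 × 0.01 = $50.64
State disability insurance: $5,063.90 × 0.0075 = $37.98
Social Security tax: $5,063.90 × 0.07 = $354.47
Parking fee: $74.53
AD&D insurance premium: $207.23
Total deductions = $50.64 + $37.98 + $354.47 + $74.53 + $207.23 = $724.85
Net pay = $5,063.90 − $724.85 = $4,339.05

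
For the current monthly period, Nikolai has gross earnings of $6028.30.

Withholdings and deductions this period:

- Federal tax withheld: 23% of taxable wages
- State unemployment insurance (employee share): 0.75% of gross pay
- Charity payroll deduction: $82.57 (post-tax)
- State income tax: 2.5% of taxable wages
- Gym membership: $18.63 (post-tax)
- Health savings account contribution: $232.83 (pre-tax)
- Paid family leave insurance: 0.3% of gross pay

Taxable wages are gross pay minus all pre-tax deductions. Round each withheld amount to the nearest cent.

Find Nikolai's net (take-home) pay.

$4153.13

Health savings account contribution: $232.83
Taxable wages = $6028.30 − $232.83 = $5795.47
State income tax: $5795.47 × 0.025 = $144.89
Federal tax withheld: $5795.47 × 0.23 = $1332.96
State unemployment insurance (employee share): $6028.30 × 0.0075 = $45.21
Paid family leave insurance: $6028.30 × 0.003 = $18.08
Charity payroll deduction: $82.57
Gym membership: $18.63
Total deductions = $232.83 + $144.89 + $1332.96 + $45.21 + $18.08 + $82.57 + $18.63 = $1875.17
Net pay = $6028.30 − $1875.17 = $4153.13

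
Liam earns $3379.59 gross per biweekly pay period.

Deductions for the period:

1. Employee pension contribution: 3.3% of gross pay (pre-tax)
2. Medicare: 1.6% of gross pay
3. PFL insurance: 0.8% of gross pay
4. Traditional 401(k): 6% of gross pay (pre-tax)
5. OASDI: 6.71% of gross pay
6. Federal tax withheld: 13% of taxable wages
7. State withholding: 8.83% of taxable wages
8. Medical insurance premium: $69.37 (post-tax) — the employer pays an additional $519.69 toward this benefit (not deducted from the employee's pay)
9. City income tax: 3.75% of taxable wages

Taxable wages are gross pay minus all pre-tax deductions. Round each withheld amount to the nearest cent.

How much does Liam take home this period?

$1903.93

Traditional 401(k): $3379.59 × 0.06 = $202.78
Employee pension contribution: $3379.59 × 0.033 = $111.53
Pre-tax total = $202.78 + $111.53 = $314.31
Taxable wages = $3379.59 − $314.31 = $3065.28
Federal tax withheld: $3065.28 × 0.13 = $398.49
City income tax: $3065.28 × 0.0375 = $114.95
State withholding: $3065.28 × 0.0883 = $270.66
Medicare: $3379.59 × 0.016 = $54.07
PFL insurance: $3379.59 × 0.008 = $27.04
OASDI: $3379.59 × 0.0671 = $226.77
Medical insurance premium: $69.37
(Employer's $519.69 toward medical insurance premium is not withheld from the employee.)
Total deductions = $202.78 + $111.53 + $398.49 + $114.95 + $270.66 + $54.07 + $27.04 + $226.77 + $69.37 = $1475.66
Net pay = $3379.59 − $1475.66 = $1903.93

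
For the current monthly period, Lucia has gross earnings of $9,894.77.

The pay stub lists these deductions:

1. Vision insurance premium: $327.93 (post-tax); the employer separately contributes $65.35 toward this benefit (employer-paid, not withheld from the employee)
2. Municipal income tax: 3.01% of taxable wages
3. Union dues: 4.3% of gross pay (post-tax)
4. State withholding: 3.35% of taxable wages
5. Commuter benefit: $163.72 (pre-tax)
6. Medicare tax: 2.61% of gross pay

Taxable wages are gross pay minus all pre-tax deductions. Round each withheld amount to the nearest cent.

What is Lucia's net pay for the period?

Commuter benefit: $163.72
Taxable wages = $9,894.77 − $163.72 = $9,731.05
Municipal income tax: $9,731.05 × 0.0301 = $292.90
State withholding: $9,731.05 × 0.0335 = $325.99
Medicare tax: $9,894.77 × 0.0261 = $258.25
Union dues: $9,894.77 × 0.043 = $425.48
Vision insurance premium: $327.93
(Employer's $65.35 toward vision insurance premium is not withheld from the employee.)
Total deductions = $163.72 + $292.90 + $325.99 + $258.25 + $425.48 + $327.93 = $1,794.27
Net pay = $9,894.77 − $1,794.27 = $8,100.50

$8,100.50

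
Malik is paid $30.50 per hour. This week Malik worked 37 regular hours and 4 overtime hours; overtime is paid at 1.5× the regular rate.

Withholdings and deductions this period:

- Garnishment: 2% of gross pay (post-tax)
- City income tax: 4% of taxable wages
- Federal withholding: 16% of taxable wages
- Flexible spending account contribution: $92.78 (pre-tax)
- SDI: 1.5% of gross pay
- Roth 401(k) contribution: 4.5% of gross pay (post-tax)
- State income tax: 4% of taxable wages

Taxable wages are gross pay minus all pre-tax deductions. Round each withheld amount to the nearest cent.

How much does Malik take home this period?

Regular pay: 37 × $30.50 = $1,128.50
Overtime pay: 4 × $30.50 × 1.5 = $183.00
Gross pay = $1,128.50 + $183.00 = $1,311.50
Flexible spending account contribution: $92.78
Taxable wages = $1,311.50 − $92.78 = $1,218.72
City income tax: $1,218.72 × 0.04 = $48.75
Federal withholding: $1,218.72 × 0.16 = $195.00
State income tax: $1,218.72 × 0.04 = $48.75
SDI: $1,311.50 × 0.015 = $19.67
Garnishment: $1,311.50 × 0.02 = $26.23
Roth 401(k) contribution: $1,311.50 × 0.045 = $59.02
Total deductions = $92.78 + $48.75 + $195.00 + $48.75 + $19.67 + $26.23 + $59.02 = $490.20
Net pay = $1,311.50 − $490.20 = $821.30

$821.30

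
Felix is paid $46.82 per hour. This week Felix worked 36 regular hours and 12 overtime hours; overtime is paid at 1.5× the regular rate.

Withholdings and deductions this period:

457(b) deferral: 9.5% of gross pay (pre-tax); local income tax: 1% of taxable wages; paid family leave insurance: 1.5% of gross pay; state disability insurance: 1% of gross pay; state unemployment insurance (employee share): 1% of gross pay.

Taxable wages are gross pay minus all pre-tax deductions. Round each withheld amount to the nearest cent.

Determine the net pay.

Regular pay: 36 × $46.82 = $1,685.52
Overtime pay: 12 × $46.82 × 1.5 = $842.76
Gross pay = $1,685.52 + $842.76 = $2,528.28
457(b) deferral: $2,528.28 × 0.095 = $240.19
Taxable wages = $2,528.28 − $240.19 = $2,288.09
Local income tax: $2,288.09 × 0.01 = $22.88
Paid family leave insurance: $2,528.28 × 0.015 = $37.92
State disability insurance: $2,528.28 × 0.01 = $25.28
State unemployment insurance (employee share): $2,528.28 × 0.01 = $25.28
Total deductions = $240.19 + $22.88 + $37.92 + $25.28 + $25.28 = $351.55
Net pay = $2,528.28 − $351.55 = $2,176.73

$2,176.73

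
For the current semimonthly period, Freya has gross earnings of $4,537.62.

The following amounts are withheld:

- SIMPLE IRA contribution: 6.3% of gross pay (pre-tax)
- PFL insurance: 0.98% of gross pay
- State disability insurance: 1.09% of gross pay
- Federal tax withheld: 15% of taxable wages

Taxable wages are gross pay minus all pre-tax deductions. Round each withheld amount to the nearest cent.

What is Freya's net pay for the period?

$3,520.06

SIMPLE IRA contribution: $4,537.62 × 0.063 = $285.87
Taxable wages = $4,537.62 − $285.87 = $4,251.75
Federal tax withheld: $4,251.75 × 0.15 = $637.76
PFL insurance: $4,537.62 × 0.0098 = $44.47
State disability insurance: $4,537.62 × 0.0109 = $49.46
Total deductions = $285.87 + $637.76 + $44.47 + $49.46 = $1,017.56
Net pay = $4,537.62 − $1,017.56 = $3,520.06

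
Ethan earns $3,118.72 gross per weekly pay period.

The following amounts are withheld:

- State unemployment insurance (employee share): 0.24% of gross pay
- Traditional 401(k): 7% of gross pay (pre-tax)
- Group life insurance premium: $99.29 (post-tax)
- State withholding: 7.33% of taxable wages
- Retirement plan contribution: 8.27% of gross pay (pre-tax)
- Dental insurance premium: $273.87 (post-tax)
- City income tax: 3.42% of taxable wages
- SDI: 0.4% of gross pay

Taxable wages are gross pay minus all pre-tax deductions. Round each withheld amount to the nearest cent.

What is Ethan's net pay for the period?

Retirement plan contribution: $3,118.72 × 0.0827 = $257.92
Traditional 401(k): $3,118.72 × 0.07 = $218.31
Pre-tax total = $257.92 + $218.31 = $476.23
Taxable wages = $3,118.72 − $476.23 = $2,642.49
City income tax: $2,642.49 × 0.0342 = $90.37
State withholding: $2,642.49 × 0.0733 = $193.69
State unemployment insurance (employee share): $3,118.72 × 0.0024 = $7.48
SDI: $3,118.72 × 0.004 = $12.47
Group life insurance premium: $99.29
Dental insurance premium: $273.87
Total deductions = $257.92 + $218.31 + $90.37 + $193.69 + $7.48 + $12.47 + $99.29 + $273.87 = $1,153.40
Net pay = $3,118.72 − $1,153.40 = $1,965.32

$1,965.32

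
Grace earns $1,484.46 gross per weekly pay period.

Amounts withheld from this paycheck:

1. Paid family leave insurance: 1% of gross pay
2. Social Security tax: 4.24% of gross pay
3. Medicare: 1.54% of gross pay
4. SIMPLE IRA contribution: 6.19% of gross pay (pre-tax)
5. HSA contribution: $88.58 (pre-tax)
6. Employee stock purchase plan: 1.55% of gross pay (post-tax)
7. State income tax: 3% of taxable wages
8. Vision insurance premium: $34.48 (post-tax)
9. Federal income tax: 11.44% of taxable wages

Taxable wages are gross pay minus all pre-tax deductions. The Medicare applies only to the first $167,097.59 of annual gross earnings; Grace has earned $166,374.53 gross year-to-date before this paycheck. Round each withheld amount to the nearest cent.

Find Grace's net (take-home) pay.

$969.28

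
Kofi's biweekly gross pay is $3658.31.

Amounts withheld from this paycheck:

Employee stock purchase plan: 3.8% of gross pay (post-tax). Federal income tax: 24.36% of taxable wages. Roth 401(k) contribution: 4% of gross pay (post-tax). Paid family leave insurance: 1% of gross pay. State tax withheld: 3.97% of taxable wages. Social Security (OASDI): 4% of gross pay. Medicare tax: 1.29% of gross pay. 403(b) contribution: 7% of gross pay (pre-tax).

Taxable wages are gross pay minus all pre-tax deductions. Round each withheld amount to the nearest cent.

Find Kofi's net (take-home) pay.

$1922.93

403(b) contribution: $3658.31 × 0.07 = $256.08
Taxable wages = $3658.31 − $256.08 = $3402.23
Federal income tax: $3402.23 × 0.2436 = $828.78
State tax withheld: $3402.23 × 0.0397 = $135.07
Paid family leave insurance: $3658.31 × 0.01 = $36.58
Social Security (OASDI): $3658.31 × 0.04 = $146.33
Medicare tax: $3658.31 × 0.0129 = $47.19
Roth 401(k) contribution: $3658.31 × 0.04 = $146.33
Employee stock purchase plan: $3658.31 × 0.038 = $139.02
Total deductions = $256.08 + $828.78 + $135.07 + $36.58 + $146.33 + $47.19 + $146.33 + $139.02 = $1735.38
Net pay = $3658.31 − $1735.38 = $1922.93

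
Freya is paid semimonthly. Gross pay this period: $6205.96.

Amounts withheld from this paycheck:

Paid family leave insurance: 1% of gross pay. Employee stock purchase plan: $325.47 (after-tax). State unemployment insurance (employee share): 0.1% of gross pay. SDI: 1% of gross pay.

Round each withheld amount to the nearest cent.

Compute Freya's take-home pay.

$5750.16

SDI: $6205.96 × 0.01 = $62.06
State unemployment insurance (employee share): $6205.96 × 0.001 = $6.21
Paid family leave insurance: $6205.96 × 0.01 = $62.06
Employee stock purchase plan: $325.47
Total deductions = $62.06 + $6.21 + $62.06 + $325.47 = $455.80
Net pay = $6205.96 − $455.80 = $5750.16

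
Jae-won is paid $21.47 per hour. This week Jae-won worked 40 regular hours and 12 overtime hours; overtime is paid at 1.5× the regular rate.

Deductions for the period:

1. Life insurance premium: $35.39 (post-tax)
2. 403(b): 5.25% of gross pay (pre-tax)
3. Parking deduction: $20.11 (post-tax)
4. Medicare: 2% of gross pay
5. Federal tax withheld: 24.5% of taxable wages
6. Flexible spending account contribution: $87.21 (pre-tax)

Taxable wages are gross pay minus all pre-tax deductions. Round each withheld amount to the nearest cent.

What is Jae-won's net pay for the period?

$744.56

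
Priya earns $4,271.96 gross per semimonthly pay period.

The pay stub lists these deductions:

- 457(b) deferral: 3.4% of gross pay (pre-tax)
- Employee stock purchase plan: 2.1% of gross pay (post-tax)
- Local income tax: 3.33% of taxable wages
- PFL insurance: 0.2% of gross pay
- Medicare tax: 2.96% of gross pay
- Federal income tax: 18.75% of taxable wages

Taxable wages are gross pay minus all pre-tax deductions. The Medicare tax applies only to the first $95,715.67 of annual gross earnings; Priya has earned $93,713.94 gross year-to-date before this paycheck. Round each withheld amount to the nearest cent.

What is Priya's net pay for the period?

457(b) deferral: $4,271.96 × 0.034 = $145.25
Taxable wages = $4,271.96 − $145.25 = $4,126.71
Local income tax: $4,126.71 × 0.0333 = $137.42
Federal income tax: $4,126.71 × 0.1875 = $773.76
Medicare tax: only $95,715.67 − $93,713.94 = $2,001.73 of this check is subject → $2,001.73 × 0.0296 = $59.25
PFL insurance: $4,271.96 × 0.002 = $8.54
Employee stock purchase plan: $4,271.96 × 0.021 = $89.71
Total deductions = $145.25 + $137.42 + $773.76 + $59.25 + $8.54 + $89.71 = $1,213.93
Net pay = $4,271.96 − $1,213.93 = $3,058.03

$3,058.03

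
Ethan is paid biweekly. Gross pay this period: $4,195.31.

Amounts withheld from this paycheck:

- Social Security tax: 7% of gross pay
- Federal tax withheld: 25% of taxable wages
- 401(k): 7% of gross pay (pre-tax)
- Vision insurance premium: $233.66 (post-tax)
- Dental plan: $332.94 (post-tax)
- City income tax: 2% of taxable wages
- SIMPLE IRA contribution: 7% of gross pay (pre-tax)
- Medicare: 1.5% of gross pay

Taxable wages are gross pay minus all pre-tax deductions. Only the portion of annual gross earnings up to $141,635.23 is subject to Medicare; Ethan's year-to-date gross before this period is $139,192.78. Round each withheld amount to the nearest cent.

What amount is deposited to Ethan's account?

SIMPLE IRA contribution: $4,195.31 × 0.07 = $293.67
401(k): $4,195.31 × 0.07 = $293.67
Pre-tax total = $293.67 + $293.67 = $587.34
Taxable wages = $4,195.31 − $587.34 = $3,607.97
Federal tax withheld: $3,607.97 × 0.25 = $901.99
City income tax: $3,607.97 × 0.02 = $72.16
Social Security tax: $4,195.31 × 0.07 = $293.67
Medicare: only $141,635.23 − $139,192.78 = $2,442.45 of this check is subject → $2,442.45 × 0.015 = $36.64
Vision insurance premium: $233.66
Dental plan: $332.94
Total deductions = $293.67 + $293.67 + $901.99 + $72.16 + $293.67 + $36.64 + $233.66 + $332.94 = $2,458.40
Net pay = $4,195.31 − $2,458.40 = $1,736.91

$1,736.91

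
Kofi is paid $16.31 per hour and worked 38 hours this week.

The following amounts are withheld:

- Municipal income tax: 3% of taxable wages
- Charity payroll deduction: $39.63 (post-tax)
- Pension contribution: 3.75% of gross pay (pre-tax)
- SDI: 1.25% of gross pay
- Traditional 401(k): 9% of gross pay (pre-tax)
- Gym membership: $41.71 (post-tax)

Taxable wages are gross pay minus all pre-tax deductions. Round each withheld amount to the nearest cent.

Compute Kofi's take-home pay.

$435.45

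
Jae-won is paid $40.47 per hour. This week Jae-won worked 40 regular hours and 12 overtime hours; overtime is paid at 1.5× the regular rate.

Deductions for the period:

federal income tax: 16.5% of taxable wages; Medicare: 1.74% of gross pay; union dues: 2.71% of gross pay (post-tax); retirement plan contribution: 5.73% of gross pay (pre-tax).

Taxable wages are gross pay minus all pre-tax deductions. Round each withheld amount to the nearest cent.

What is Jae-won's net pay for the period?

$1,743.20

Regular pay: 40 × $40.47 = $1,618.80
Overtime pay: 12 × $40.47 × 1.5 = $728.46
Gross pay = $1,618.80 + $728.46 = $2,347.26
Retirement plan contribution: $2,347.26 × 0.0573 = $134.50
Taxable wages = $2,347.26 − $134.50 = $2,212.76
Federal income tax: $2,212.76 × 0.165 = $365.11
Medicare: $2,347.26 × 0.0174 = $40.84
Union dues: $2,347.26 × 0.0271 = $63.61
Total deductions = $134.50 + $365.11 + $40.84 + $63.61 = $604.06
Net pay = $2,347.26 − $604.06 = $1,743.20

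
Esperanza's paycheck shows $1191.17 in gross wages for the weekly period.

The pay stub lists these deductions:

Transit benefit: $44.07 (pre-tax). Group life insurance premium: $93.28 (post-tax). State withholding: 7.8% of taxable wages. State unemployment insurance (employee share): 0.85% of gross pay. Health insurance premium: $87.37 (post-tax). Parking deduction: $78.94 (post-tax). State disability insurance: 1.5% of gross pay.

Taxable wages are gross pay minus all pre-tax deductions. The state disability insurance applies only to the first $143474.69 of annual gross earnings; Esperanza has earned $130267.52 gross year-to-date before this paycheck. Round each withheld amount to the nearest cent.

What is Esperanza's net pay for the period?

$770.05

Transit benefit: $44.07
Taxable wages = $1191.17 − $44.07 = $1147.10
State withholding: $1147.10 × 0.078 = $89.47
State unemployment insurance (employee share): $1191.17 × 0.0085 = $10.12
State disability insurance: cap not yet reached, full $1191.17 is subject → $1191.17 × 0.015 = $17.87
Parking deduction: $78.94
Group life insurance premium: $93.28
Health insurance premium: $87.37
Total deductions = $44.07 + $89.47 + $10.12 + $17.87 + $78.94 + $93.28 + $87.37 = $421.12
Net pay = $1191.17 − $421.12 = $770.05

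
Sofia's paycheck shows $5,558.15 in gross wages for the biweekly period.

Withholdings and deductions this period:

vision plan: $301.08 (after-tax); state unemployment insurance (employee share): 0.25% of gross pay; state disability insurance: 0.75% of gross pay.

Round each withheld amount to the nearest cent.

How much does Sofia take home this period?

$5,201.48

State disability insurance: $5,558.15 × 0.0075 = $41.69
State unemployment insurance (employee share): $5,558.15 × 0.0025 = $13.90
Vision plan: $301.08
Total deductions = $41.69 + $13.90 + $301.08 = $356.67
Net pay = $5,558.15 − $356.67 = $5,201.48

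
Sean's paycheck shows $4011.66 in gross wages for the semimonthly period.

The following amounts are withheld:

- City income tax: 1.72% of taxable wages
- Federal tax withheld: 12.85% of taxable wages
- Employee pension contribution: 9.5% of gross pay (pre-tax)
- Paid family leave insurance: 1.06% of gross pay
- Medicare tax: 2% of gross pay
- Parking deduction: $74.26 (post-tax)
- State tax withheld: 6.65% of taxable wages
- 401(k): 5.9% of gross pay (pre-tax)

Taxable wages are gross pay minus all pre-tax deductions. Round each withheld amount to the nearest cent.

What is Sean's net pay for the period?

Employee pension contribution: $4011.66 × 0.095 = $381.11
401(k): $4011.66 × 0.059 = $236.69
Pre-tax total = $381.11 + $236.69 = $617.80
Taxable wages = $4011.66 − $617.80 = $3393.86
State tax withheld: $3393.86 × 0.0665 = $225.69
City income tax: $3393.86 × 0.0172 = $58.37
Federal tax withheld: $3393.86 × 0.1285 = $436.11
Paid family leave insurance: $4011.66 × 0.0106 = $42.52
Medicare tax: $4011.66 × 0.02 = $80.23
Parking deduction: $74.26
Total deductions = $381.11 + $236.69 + $225.69 + $58.37 + $436.11 + $42.52 + $80.23 + $74.26 = $1534.98
Net pay = $4011.66 − $1534.98 = $2476.68

$2476.68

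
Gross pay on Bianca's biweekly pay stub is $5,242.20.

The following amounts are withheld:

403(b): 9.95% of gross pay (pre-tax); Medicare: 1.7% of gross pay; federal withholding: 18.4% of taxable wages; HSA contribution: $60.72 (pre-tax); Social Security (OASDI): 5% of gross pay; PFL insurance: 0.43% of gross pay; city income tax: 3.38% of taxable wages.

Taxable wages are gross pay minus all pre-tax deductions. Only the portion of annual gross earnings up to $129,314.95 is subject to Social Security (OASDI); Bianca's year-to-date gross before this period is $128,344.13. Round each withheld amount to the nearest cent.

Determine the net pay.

HSA contribution: $60.72
403(b): $5,242.20 × 0.0995 = $521.60
Pre-tax total = $60.72 + $521.60 = $582.32
Taxable wages = $5,242.20 − $582.32 = $4,659.88
City income tax: $4,659.88 × 0.0338 = $157.50
Federal withholding: $4,659.88 × 0.184 = $857.42
PFL insurance: $5,242.20 × 0.0043 = $22.54
Medicare: $5,242.20 × 0.017 = $89.12
Social Security (OASDI): only $129,314.95 − $128,344.13 = $970.82 of this check is subject → $970.82 × 0.05 = $48.54
Total deductions = $60.72 + $521.60 + $157.50 + $857.42 + $22.54 + $89.12 + $48.54 = $1,757.44
Net pay = $5,242.20 − $1,757.44 = $3,484.76

$3,484.76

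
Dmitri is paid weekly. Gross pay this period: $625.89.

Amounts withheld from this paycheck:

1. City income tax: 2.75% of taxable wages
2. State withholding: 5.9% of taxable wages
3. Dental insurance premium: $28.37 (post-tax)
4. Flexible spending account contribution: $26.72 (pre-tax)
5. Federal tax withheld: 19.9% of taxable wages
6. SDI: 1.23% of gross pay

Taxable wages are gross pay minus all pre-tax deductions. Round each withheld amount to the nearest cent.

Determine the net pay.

Flexible spending account contribution: $26.72
Taxable wages = $625.89 − $26.72 = $599.17
Federal tax withheld: $599.17 × 0.199 = $119.23
City income tax: $599.17 × 0.0275 = $16.48
State withholding: $599.17 × 0.059 = $35.35
SDI: $625.89 × 0.0123 = $7.70
Dental insurance premium: $28.37
Total deductions = $26.72 + $119.23 + $16.48 + $35.35 + $7.70 + $28.37 = $233.85
Net pay = $625.89 − $233.85 = $392.04

$392.04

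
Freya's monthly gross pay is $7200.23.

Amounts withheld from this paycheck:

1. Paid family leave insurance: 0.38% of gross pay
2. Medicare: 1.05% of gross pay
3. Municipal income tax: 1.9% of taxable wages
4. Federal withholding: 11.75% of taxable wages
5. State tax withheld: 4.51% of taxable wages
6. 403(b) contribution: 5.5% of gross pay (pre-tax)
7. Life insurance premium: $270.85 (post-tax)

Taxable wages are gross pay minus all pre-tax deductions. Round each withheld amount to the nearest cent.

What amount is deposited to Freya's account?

$5194.76

403(b) contribution: $7200.23 × 0.055 = $396.01
Taxable wages = $7200.23 − $396.01 = $6804.22
Municipal income tax: $6804.22 × 0.019 = $129.28
State tax withheld: $6804.22 × 0.0451 = $306.87
Federal withholding: $6804.22 × 0.1175 = $799.50
Paid family leave insurance: $7200.23 × 0.0038 = $27.36
Medicare: $7200.23 × 0.0105 = $75.60
Life insurance premium: $270.85
Total deductions = $396.01 + $129.28 + $306.87 + $799.50 + $27.36 + $75.60 + $270.85 = $2005.47
Net pay = $7200.23 − $2005.47 = $5194.76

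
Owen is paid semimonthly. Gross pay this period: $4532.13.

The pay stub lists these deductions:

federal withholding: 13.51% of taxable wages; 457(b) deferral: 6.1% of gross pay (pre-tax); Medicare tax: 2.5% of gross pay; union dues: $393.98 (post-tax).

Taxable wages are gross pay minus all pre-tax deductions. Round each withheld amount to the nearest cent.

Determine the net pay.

$3173.45

457(b) deferral: $4532.13 × 0.061 = $276.46
Taxable wages = $4532.13 − $276.46 = $4255.67
Federal withholding: $4255.67 × 0.1351 = $574.94
Medicare tax: $4532.13 × 0.025 = $113.30
Union dues: $393.98
Total deductions = $276.46 + $574.94 + $113.30 + $393.98 = $1358.68
Net pay = $4532.13 − $1358.68 = $3173.45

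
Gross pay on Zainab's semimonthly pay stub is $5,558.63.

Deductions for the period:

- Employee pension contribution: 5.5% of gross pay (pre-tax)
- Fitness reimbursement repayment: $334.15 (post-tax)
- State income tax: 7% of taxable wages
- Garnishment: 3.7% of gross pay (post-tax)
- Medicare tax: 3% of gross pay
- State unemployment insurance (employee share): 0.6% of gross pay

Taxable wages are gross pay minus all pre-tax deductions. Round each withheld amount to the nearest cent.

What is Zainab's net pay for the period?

Employee pension contribution: $5,558.63 × 0.055 = $305.72
Taxable wages = $5,558.63 − $305.72 = $5,252.91
State income tax: $5,252.91 × 0.07 = $367.70
State unemployment insurance (employee share): $5,558.63 × 0.006 = $33.35
Medicare tax: $5,558.63 × 0.03 = $166.76
Fitness reimbursement repayment: $334.15
Garnishment: $5,558.63 × 0.037 = $205.67
Total deductions = $305.72 + $367.70 + $33.35 + $166.76 + $334.15 + $205.67 = $1,413.35
Net pay = $5,558.63 − $1,413.35 = $4,145.28

$4,145.28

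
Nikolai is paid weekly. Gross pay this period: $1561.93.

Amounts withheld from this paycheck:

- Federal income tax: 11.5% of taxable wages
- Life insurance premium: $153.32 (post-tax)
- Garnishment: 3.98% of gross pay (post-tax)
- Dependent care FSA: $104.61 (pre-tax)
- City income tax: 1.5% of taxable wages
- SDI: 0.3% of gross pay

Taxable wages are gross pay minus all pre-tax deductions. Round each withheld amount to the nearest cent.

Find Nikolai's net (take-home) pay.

$1047.70

Dependent care FSA: $104.61
Taxable wages = $1561.93 − $104.61 = $1457.32
City income tax: $1457.32 × 0.015 = $21.86
Federal income tax: $1457.32 × 0.115 = $167.59
SDI: $1561.93 × 0.003 = $4.69
Garnishment: $1561.93 × 0.0398 = $62.16
Life insurance premium: $153.32
Total deductions = $104.61 + $21.86 + $167.59 + $4.69 + $62.16 + $153.32 = $514.23
Net pay = $1561.93 − $514.23 = $1047.70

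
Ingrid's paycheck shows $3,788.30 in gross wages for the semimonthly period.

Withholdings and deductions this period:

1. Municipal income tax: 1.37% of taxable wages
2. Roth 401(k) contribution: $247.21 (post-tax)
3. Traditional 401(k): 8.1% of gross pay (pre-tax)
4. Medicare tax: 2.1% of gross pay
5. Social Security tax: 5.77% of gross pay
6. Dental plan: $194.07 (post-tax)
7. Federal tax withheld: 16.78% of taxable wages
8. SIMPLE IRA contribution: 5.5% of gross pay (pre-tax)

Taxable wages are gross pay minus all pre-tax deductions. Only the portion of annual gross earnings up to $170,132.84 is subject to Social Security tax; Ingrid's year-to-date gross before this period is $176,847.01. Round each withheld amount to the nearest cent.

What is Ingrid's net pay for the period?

$2,158.20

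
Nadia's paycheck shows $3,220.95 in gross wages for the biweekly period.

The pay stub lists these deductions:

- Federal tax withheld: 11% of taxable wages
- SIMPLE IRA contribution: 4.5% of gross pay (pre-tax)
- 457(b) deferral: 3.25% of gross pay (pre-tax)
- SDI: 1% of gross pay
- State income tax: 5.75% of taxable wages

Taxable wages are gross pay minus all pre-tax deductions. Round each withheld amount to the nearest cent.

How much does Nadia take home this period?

$2,441.42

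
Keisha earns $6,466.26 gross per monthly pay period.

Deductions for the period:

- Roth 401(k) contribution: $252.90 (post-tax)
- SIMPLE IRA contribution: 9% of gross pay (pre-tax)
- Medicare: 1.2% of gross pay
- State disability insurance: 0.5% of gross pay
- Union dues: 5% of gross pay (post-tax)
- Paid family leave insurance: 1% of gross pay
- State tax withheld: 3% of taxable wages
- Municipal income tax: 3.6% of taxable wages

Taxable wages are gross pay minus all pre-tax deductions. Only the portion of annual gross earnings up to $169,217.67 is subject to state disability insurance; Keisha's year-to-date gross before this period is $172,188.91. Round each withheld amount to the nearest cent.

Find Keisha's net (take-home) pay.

$4,777.47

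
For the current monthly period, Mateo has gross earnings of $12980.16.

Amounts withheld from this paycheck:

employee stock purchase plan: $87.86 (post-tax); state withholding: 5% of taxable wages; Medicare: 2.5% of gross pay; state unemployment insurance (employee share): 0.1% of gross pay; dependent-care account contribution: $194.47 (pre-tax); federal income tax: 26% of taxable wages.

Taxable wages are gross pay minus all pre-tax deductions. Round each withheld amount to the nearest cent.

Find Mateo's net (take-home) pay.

$8396.79

Dependent-care account contribution: $194.47
Taxable wages = $12980.16 − $194.47 = $12785.69
Federal income tax: $12785.69 × 0.26 = $3324.28
State withholding: $12785.69 × 0.05 = $639.28
Medicare: $12980.16 × 0.025 = $324.50
State unemployment insurance (employee share): $12980.16 × 0.001 = $12.98
Employee stock purchase plan: $87.86
Total deductions = $194.47 + $3324.28 + $639.28 + $324.50 + $12.98 + $87.86 = $4583.37
Net pay = $12980.16 − $4583.37 = $8396.79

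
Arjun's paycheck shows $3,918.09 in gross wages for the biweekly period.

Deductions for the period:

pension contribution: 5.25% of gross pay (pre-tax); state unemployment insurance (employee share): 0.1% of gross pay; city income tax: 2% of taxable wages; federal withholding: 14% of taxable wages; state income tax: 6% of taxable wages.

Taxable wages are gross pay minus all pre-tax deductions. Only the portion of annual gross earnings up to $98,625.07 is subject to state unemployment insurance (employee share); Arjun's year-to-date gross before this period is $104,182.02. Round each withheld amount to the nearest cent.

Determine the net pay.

Pension contribution: $3,918.09 × 0.0525 = $205.70
Taxable wages = $3,918.09 − $205.70 = $3,712.39
State income tax: $3,712.39 × 0.06 = $222.74
Federal withholding: $3,712.39 × 0.14 = $519.73
City income tax: $3,712.39 × 0.02 = $74.25
State unemployment insurance (employee share): annual cap $98,625.07 already reached (YTD $104,182.02), so $0.00
Total deductions = $205.70 + $222.74 + $519.73 + $74.25 + $0.00 = $1,022.42
Net pay = $3,918.09 − $1,022.42 = $2,895.67

$2,895.67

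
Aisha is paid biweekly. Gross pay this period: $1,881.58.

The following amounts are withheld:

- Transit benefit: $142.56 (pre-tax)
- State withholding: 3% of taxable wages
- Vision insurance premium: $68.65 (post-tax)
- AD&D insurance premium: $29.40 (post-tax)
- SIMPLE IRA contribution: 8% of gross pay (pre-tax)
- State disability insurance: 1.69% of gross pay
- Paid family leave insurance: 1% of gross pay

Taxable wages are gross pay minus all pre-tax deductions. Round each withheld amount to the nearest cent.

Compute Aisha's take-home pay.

$1,392.17

SIMPLE IRA contribution: $1,881.58 × 0.08 = $150.53
Transit benefit: $142.56
Pre-tax total = $150.53 + $142.56 = $293.09
Taxable wages = $1,881.58 − $293.09 = $1,588.49
State withholding: $1,588.49 × 0.03 = $47.65
State disability insurance: $1,881.58 × 0.0169 = $31.80
Paid family leave insurance: $1,881.58 × 0.01 = $18.82
Vision insurance premium: $68.65
AD&D insurance premium: $29.40
Total deductions = $150.53 + $142.56 + $47.65 + $31.80 + $18.82 + $68.65 + $29.40 = $489.41
Net pay = $1,881.58 − $489.41 = $1,392.17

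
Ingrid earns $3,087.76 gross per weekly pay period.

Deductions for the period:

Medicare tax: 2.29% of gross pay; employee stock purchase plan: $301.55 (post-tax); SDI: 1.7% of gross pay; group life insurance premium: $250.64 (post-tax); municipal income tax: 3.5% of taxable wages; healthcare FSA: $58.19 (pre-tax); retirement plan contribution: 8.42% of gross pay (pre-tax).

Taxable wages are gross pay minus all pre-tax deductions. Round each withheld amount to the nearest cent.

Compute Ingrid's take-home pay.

Healthcare FSA: $58.19
Retirement plan contribution: $3,087.76 × 0.0842 = $259.99
Pre-tax total = $58.19 + $259.99 = $318.18
Taxable wages = $3,087.76 − $318.18 = $2,769.58
Municipal income tax: $2,769.58 × 0.035 = $96.94
SDI: $3,087.76 × 0.017 = $52.49
Medicare tax: $3,087.76 × 0.0229 = $70.71
Group life insurance premium: $250.64
Employee stock purchase plan: $301.55
Total deductions = $58.19 + $259.99 + $96.94 + $52.49 + $70.71 + $250.64 + $301.55 = $1,090.51
Net pay = $3,087.76 − $1,090.51 = $1,997.25

$1,997.25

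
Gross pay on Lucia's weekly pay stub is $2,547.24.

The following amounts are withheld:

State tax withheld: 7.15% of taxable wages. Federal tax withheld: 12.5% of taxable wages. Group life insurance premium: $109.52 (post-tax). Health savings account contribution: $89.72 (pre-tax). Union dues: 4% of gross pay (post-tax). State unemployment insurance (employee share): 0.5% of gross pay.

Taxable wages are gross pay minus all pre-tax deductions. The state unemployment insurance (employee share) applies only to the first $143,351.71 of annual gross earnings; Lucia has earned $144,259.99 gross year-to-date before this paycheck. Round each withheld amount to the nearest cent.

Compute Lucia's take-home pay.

$1,763.21

Health savings account contribution: $89.72
Taxable wages = $2,547.24 − $89.72 = $2,457.52
State tax withheld: $2,457.52 × 0.0715 = $175.71
Federal tax withheld: $2,457.52 × 0.125 = $307.19
State unemployment insurance (employee share): annual cap $143,351.71 already reached (YTD $144,259.99), so $0.00
Group life insurance premium: $109.52
Union dues: $2,547.24 × 0.04 = $101.89
Total deductions = $89.72 + $175.71 + $307.19 + $0.00 + $109.52 + $101.89 = $784.03
Net pay = $2,547.24 − $784.03 = $1,763.21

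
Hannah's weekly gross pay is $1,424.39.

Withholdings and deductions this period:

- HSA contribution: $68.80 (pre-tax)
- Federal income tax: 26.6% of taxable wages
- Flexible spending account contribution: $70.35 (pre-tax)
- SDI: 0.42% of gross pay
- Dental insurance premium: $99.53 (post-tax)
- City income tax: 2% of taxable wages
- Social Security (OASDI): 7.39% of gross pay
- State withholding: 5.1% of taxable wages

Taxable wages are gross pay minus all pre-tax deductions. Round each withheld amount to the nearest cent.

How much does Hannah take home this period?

$641.35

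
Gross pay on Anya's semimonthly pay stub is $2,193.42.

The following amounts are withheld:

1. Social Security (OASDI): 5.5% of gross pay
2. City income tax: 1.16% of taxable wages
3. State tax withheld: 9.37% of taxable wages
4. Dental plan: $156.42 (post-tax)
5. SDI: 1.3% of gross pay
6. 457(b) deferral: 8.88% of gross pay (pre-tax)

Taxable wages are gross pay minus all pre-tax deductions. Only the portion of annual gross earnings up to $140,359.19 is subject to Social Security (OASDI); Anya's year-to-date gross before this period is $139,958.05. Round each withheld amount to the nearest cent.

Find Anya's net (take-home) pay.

457(b) deferral: $2,193.42 × 0.0888 = $194.78
Taxable wages = $2,193.42 − $194.78 = $1,998.64
State tax withheld: $1,998.64 × 0.0937 = $187.27
City income tax: $1,998.64 × 0.0116 = $23.18
Social Security (OASDI): only $140,359.19 − $139,958.05 = $401.14 of this check is subject → $401.14 × 0.055 = $22.06
SDI: $2,193.42 × 0.013 = $28.51
Dental plan: $156.42
Total deductions = $194.78 + $187.27 + $23.18 + $22.06 + $28.51 + $156.42 = $612.22
Net pay = $2,193.42 − $612.22 = $1,581.20

$1,581.20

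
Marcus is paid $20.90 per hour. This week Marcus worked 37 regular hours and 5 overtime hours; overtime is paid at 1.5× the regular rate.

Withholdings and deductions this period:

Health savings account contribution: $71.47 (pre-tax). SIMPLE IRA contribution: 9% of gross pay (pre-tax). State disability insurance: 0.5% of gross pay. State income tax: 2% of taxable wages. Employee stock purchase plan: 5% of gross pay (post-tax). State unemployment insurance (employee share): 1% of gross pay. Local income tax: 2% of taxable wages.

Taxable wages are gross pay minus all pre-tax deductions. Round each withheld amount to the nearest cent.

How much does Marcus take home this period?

$683.43

Regular pay: 37 × $20.90 = $773.30
Overtime pay: 5 × $20.90 × 1.5 = $156.75
Gross pay = $773.30 + $156.75 = $930.05
Health savings account contribution: $71.47
SIMPLE IRA contribution: $930.05 × 0.09 = $83.70
Pre-tax total = $71.47 + $83.70 = $155.17
Taxable wages = $930.05 − $155.17 = $774.88
Local income tax: $774.88 × 0.02 = $15.50
State income tax: $774.88 × 0.02 = $15.50
State disability insurance: $930.05 × 0.005 = $4.65
State unemployment insurance (employee share): $930.05 × 0.01 = $9.30
Employee stock purchase plan: $930.05 × 0.05 = $46.50
Total deductions = $71.47 + $83.70 + $15.50 + $15.50 + $4.65 + $9.30 + $46.50 = $246.62
Net pay = $930.05 − $246.62 = $683.43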